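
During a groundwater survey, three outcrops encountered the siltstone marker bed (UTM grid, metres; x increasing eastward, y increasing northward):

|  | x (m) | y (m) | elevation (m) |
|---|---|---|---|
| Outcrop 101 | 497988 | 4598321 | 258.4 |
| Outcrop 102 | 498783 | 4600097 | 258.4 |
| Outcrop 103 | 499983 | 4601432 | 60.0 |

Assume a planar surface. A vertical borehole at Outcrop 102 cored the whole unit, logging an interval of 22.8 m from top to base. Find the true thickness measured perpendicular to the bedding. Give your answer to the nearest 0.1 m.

Let the plane be z = a·x + b·y + c.
Outcrop 102−Outcrop 101: 795a + 1776b = 0;  Outcrop 103−Outcrop 101: 1995a + 3111b = −198.4.
Solving gives a = −0.32935, b = 0.14743.
|∇z| = √(a²+b²) = 0.36084, so dip δ = arctan(0.36084) = 19.84°.
True thickness = vertical thickness × cos δ = 22.8 × cos 19.84° = 21.4 m.

21.4 m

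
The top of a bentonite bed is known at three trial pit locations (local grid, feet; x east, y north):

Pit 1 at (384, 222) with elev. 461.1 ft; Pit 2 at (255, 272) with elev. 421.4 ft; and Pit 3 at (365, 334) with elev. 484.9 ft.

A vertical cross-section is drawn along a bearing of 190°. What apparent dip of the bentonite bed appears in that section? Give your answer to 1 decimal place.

19.4°

Two edge vectors: Pit 1→Pit 2 = (-129, 50, -39.7), Pit 1→Pit 3 = (-19, 112, 23.8).
Normal n = (Pit 1→Pit 2) × (Pit 1→Pit 3) = (5636.4, 3824.5, -13498).
So ∂z/∂x = −n_x/n_z = 0.41757 and ∂z/∂y = −n_y/n_z = 0.28334.
Unit vector along 190° is (sin 190°, cos 190°) = (-0.1736, -0.9848).
Slope in that direction = a·(-0.1736) + b·(-0.9848) = −0.35154.
Apparent dip = arctan|0.35154| = 19.4° (true dip is 26.8°, so apparent ≤ true as expected).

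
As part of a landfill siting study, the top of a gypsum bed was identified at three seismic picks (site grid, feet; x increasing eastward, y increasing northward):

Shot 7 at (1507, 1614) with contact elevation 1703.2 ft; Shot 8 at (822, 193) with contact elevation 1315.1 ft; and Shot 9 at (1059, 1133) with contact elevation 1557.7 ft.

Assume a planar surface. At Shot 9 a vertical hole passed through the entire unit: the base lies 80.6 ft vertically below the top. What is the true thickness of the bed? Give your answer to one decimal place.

78.2 ft

Two edge vectors: Shot 7→Shot 8 = (-685, -1421, -388.1), Shot 7→Shot 9 = (-448, -481, -145.5).
Normal n = (Shot 7→Shot 8) × (Shot 7→Shot 9) = (20079.4, 74201.3, -307123).
So ∂z/∂x = −n_x/n_z = 0.06538 and ∂z/∂y = −n_y/n_z = 0.24160.
|∇z| = √(a²+b²) = 0.25029, so dip δ = arctan(0.25029) = 14.05°.
True thickness = vertical thickness × cos δ = 80.6 × cos 14.05° = 78.2 ft.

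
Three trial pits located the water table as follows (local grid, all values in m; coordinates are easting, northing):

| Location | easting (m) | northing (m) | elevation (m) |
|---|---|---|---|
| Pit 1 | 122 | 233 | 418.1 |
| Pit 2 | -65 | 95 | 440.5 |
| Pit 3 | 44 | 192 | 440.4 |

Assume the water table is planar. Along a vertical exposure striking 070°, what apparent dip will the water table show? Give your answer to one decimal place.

21.2°

Let the plane be z = a·easting + b·northing + c.
Pit 2−Pit 1: −187a − 138b = 22.4;  Pit 3−Pit 1: −78a − 41b = 22.3.
Solving gives a = −0.69713, b = 0.78234.
Unit vector along 070° is (sin 70°, cos 70°) = (0.9397, 0.3420).
Slope in that direction = a·(0.9397) + b·(0.3420) = −0.38751.
Apparent dip = arctan|0.38751| = 21.2° (true dip is 46.3°, so apparent ≤ true as expected).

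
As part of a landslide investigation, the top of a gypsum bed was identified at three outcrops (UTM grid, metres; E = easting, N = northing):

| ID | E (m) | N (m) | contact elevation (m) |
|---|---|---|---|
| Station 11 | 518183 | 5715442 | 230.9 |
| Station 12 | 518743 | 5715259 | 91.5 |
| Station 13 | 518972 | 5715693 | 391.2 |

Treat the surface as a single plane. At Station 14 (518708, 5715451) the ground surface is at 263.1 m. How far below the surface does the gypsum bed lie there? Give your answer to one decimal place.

36.3 m

Two edge vectors: Station 11→Station 12 = (560, -183, -139.4), Station 11→Station 13 = (789, 251, 160.3).
Normal n = (Station 11→Station 12) × (Station 11→Station 13) = (5654.5, -199754.6, 284947).
So ∂z/∂E = −n_x/n_z = −0.019844041 and ∂z/∂N = −n_y/n_z = 0.701023699.
Intercept c from Station 11: 230.9 + 10282.84 − 4006660.29 = −3996146.55.
At (518708, 5715451): z_contact = −10293.26 + 4006666.60 − 3996146.55 = 226.79 m.
Depth below ground = 263.1 − 226.79 = 36.3 m.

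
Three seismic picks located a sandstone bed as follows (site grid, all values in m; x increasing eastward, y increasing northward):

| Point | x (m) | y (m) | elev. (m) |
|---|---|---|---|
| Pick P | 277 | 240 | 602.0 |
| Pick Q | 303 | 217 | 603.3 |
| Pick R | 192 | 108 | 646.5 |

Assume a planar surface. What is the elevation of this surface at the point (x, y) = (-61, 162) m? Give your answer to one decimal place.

Two edge vectors: Pick P→Pick Q = (26, -23, 1.3), Pick P→Pick R = (-85, -132, 44.5).
Normal n = (Pick P→Pick Q) × (Pick P→Pick R) = (-851.9, -1267.5, -5387).
So ∂z/∂x = −n_x/n_z = −0.15814 and ∂z/∂y = −n_y/n_z = −0.23529.
Intercept c from Pick P: 602 + 43.80 + 56.47 = 702.27.
At (-61, 162): z = 9.6 − 38.1 + 702.27 = 673.8 m.

673.8 m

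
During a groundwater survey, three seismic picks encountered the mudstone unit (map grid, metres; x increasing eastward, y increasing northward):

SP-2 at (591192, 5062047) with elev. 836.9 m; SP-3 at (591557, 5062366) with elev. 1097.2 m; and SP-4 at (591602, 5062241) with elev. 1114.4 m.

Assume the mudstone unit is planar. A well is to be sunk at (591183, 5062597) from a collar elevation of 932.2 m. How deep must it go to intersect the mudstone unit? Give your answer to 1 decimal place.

51.2 m

Let the plane be z = a·x + b·y + c.
SP-3−SP-2: 365a + 319b = 260.3;  SP-4−SP-2: 410a + 194b = 277.5.
Solving gives a = 0.633949650, b = 0.090621874.
Then c = 836.9 − a·591192 − b·5062047 = −832681.25.
At (591183, 5062597): z_contact = 374780.26 + 458782.03 − 832681.25 = 881.04 m.
Depth below ground = 932.2 − 881.04 = 51.2 m.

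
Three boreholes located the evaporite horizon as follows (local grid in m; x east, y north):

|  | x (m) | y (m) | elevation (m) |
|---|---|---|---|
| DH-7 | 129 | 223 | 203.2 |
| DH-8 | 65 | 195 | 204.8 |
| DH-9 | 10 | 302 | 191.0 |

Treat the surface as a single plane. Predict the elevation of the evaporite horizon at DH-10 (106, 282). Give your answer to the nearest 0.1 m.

195.8 m

Let the plane be z = a·x + b·y + c.
DH-8−DH-7: −64a − 28b = 1.6;  DH-9−DH-7: −119a + 79b = −12.2.
Solving gives a = 0.02566, b = −0.11578.
Then c = 203.2 − a·129 − b·223 = 225.71.
At (106, 282): z = 2.7 − 32.7 + 225.71 = 195.8 m.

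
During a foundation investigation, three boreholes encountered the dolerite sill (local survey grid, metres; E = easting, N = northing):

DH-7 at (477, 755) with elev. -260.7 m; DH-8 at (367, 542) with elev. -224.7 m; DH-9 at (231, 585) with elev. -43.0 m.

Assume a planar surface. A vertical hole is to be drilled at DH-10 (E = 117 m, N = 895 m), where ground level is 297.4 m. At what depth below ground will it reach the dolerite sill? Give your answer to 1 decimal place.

Two edge vectors: DH-7→DH-8 = (-110, -213, 36), DH-7→DH-9 = (-246, -170, 217.7).
Normal n = (DH-7→DH-8) × (DH-7→DH-9) = (-40250.1, 15091, -33698).
So ∂z/∂E = −n_x/n_z = −1.19444 and ∂z/∂N = −n_y/n_z = 0.44783.
Intercept c from DH-7: -260.7 + 569.75 − 338.11 = −29.07.
At (117, 895): z_contact = −139.75 + 400.81 − 29.07 = 231.99 m.
Depth below ground = 297.4 − 231.99 = 65.4 m.

65.4 m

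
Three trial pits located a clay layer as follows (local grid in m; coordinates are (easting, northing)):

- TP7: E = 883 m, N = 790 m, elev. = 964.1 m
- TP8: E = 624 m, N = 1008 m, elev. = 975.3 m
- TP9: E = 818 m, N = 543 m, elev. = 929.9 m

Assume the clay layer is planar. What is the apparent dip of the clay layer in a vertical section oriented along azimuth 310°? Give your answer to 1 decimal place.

1.9°

Two edge vectors: TP7→TP8 = (-259, 218, 11.2), TP7→TP9 = (-65, -247, -34.2).
Normal n = (TP7→TP8) × (TP7→TP9) = (-4689.2, -9585.8, 78143).
So ∂z/∂E = −n_x/n_z = 0.06001 and ∂z/∂N = −n_y/n_z = 0.12267.
Unit vector along 310° is (sin 310°, cos 310°) = (-0.7660, 0.6428).
Slope in that direction = a·(-0.7660) + b·(0.6428) = 0.03288.
Apparent dip = arctan|0.03288| = 1.9° (true dip is 7.8°, so apparent ≤ true as expected).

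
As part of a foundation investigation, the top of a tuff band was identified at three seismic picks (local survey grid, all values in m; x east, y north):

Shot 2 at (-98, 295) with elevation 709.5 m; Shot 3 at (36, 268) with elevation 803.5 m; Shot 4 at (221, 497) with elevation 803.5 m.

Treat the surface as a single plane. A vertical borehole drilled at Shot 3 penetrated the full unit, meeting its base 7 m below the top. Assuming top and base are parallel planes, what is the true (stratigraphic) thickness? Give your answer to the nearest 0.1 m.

5.5 m

Let the plane be z = a·x + b·y + c.
Shot 3−Shot 2: 134a − 27b = 94;  Shot 4−Shot 2: 319a + 202b = 94.
Solving gives a = 0.60329, b = −0.48737.
|∇z| = √(a²+b²) = 0.77556, so dip δ = arctan(0.77556) = 37.80°.
True thickness = vertical thickness × cos δ = 7 × cos 37.80° = 5.5 m.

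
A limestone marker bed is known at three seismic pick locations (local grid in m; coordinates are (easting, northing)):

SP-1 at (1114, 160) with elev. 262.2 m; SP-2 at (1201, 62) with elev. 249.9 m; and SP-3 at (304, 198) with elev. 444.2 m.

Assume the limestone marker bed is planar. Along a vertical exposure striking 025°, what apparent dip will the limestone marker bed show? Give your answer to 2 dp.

9.45°

Let the plane be z = a·E + b·N + c.
SP-2−SP-1: 87a − 98b = −12.3;  SP-3−SP-1: −810a + 38b = 182.
Solving gives a = −0.22831, b = −0.07717.
Unit vector along 025° is (sin 25°, cos 25°) = (0.4226, 0.9063).
Slope in that direction = a·(0.4226) + b·(0.9063) = −0.16643.
Apparent dip = arctan|0.16643| = 9.45° (true dip is 13.6°, so apparent ≤ true as expected).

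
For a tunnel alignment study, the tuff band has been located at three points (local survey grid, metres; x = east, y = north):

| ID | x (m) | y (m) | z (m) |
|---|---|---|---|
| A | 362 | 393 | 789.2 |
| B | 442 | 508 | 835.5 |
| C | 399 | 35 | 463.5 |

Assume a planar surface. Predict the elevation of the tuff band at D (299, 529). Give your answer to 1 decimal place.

Let the plane be z = a·x + b·y + c.
B−A: 80a + 115b = 46.3;  C−A: 37a − 358b = −325.7.
Solving gives a = −0.63475, b = 0.84417.
Then c = 789.2 − a·362 − b·393 = 687.22.
At (299, 529): z = −189.8 + 446.6 + 687.22 = 944.0 m.

944.0 m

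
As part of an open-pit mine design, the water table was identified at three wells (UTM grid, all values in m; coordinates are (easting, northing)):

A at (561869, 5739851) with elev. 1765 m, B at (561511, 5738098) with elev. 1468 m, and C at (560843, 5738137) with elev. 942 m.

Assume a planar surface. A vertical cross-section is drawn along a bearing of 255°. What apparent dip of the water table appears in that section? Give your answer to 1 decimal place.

37.4°

Two edge vectors: A→B = (-358, -1753, -297), A→C = (-1026, -1714, -823).
Normal n = (A→B) × (A→C) = (933661, 10088, -1184966).
So ∂z/∂E = −n_x/n_z = 0.78792 and ∂z/∂N = −n_y/n_z = 0.00851.
Unit vector along 255° is (sin 255°, cos 255°) = (-0.9659, -0.2588).
Slope in that direction = a·(-0.9659) + b·(-0.2588) = −0.76328.
Apparent dip = arctan|0.76328| = 37.4° (true dip is 38.2°, so apparent ≤ true as expected).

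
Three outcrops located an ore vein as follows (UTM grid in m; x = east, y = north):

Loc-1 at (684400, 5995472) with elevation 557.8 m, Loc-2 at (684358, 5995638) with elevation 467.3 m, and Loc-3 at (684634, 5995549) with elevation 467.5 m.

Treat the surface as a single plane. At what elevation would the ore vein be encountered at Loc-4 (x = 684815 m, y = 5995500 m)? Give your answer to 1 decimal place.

Two edge vectors: Loc-1→Loc-2 = (-42, 166, -90.5), Loc-1→Loc-3 = (234, 77, -90.3).
Normal n = (Loc-1→Loc-2) × (Loc-1→Loc-3) = (-8021.3, -24969.6, -42078).
So ∂z/∂x = −n_x/n_z = −0.190629307 and ∂z/∂y = −n_y/n_z = −0.593412234.
Intercept c from Loc-1: 557.8 + 130466.70 + 3557786.44 = 3688810.93.
At (684815, 5995500): z = −130545.8 − 3557803.1 + 3688810.93 = 462.1 m.

462.1 m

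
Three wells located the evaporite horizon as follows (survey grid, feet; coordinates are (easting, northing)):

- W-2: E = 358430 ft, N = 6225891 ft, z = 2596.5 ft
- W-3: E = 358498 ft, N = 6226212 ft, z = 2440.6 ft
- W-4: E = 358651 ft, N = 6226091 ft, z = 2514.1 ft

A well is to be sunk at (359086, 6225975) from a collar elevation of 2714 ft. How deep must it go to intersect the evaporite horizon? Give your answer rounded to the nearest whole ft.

106 ft

Let the plane be z = a·E + b·N + c.
W-3−W-2: 68a + 321b = −155.9;  W-4−W-2: 221a + 200b = −82.4.
Solving gives a = 0.08248199, b = −0.50314260.
Then c = 2596.5 − a·358430 − b·6225891 = 3105543.48.
At (359086, 6225975): z_contact = 29618.1 − 3132553.3 + 3105543.48 = 2608.3 ft.
Depth below ground = 2714 − 2608.3 = 106 ft.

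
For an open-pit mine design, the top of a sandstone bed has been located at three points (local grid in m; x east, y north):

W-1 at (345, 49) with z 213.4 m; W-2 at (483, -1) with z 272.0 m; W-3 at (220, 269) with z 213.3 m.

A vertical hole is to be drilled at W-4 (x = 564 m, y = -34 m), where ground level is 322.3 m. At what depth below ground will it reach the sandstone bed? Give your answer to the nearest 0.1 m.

Two edge vectors: W-1→W-2 = (138, -50, 58.6), W-1→W-3 = (-125, 220, -0.1).
Normal n = (W-1→W-2) × (W-1→W-3) = (-12887, -7311.2, 24110).
So ∂z/∂x = −n_x/n_z = 0.53451 and ∂z/∂y = −n_y/n_z = 0.30324.
Intercept c from W-1: 213.4 − 184.41 − 14.86 = 14.14.
At (564, -34): z_contact = 301.46 − 10.31 + 14.14 = 305.29 m.
Depth below ground = 322.3 − 305.29 = 17.0 m.

17.0 m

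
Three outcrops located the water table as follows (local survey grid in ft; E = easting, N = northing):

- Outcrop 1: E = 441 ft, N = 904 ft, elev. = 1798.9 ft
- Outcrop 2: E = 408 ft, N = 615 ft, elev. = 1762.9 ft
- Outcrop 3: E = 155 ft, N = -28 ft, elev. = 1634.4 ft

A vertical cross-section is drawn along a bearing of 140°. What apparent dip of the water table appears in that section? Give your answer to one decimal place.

Let the plane be z = a·E + b·N + c.
Outcrop 2−Outcrop 1: −33a − 289b = −36;  Outcrop 3−Outcrop 1: −286a − 932b = −164.5.
Solving gives a = 0.26954, b = 0.09379.
Unit vector along 140° is (sin 140°, cos 140°) = (0.6428, -0.7660).
Slope in that direction = a·(0.6428) + b·(-0.7660) = 0.10141.
Apparent dip = arctan|0.10141| = 5.8° (true dip is 15.9°, so apparent ≤ true as expected).

5.8°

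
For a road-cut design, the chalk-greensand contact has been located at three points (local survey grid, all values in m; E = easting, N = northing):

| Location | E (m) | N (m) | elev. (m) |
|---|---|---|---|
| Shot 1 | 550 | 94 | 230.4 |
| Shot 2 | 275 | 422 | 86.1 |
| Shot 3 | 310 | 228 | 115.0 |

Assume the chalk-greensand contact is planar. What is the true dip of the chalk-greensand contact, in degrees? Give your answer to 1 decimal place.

24.1°

Let the plane be z = a·E + b·N + c.
Shot 2−Shot 1: −275a + 328b = −144.3;  Shot 3−Shot 1: −240a + 134b = −115.4.
Solving gives a = 0.44220, b = −0.06919.
Gradient magnitude |∇z| = √(a² + b²) = √(0.19554 + 0.00479) = 0.44758.
True dip = arctan(0.44758) = 24.1°, dipping toward W (azimuth ≈ 279°).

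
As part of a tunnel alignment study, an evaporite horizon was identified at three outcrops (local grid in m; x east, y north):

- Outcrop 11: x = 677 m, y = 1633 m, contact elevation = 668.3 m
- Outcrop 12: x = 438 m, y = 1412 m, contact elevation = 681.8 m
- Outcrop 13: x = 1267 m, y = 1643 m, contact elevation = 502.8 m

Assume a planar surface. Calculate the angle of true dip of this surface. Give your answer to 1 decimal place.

Two edge vectors: Outcrop 11→Outcrop 12 = (-239, -221, 13.5), Outcrop 11→Outcrop 13 = (590, 10, -165.5).
Normal n = (Outcrop 11→Outcrop 12) × (Outcrop 11→Outcrop 13) = (36440.5, -31589.5, 128000).
So ∂z/∂x = −n_x/n_z = −0.28469 and ∂z/∂y = −n_y/n_z = 0.24679.
Gradient magnitude |∇z| = √(a² + b²) = √(0.08105 + 0.06091) = 0.37677.
True dip = arctan(0.37677) = 20.6°, dipping toward SE (azimuth ≈ 131°).

20.6°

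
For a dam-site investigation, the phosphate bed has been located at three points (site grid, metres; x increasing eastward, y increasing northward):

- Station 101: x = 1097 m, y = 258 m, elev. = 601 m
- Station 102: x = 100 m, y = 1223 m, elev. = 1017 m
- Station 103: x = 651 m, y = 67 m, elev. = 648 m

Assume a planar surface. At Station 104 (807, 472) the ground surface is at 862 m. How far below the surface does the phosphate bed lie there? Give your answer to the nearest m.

Let the plane be z = a·x + b·y + c.
Station 102−Station 101: −997a + 965b = 416;  Station 103−Station 101: −446a − 191b = 47.
Solving gives a = −0.20104, b = 0.22338.
Then c = 601 − a·1097 − b·258 = 763.91.
At (807, 472): z_contact = −162.2 + 105.4 + 763.91 = 707.1 m.
Depth below ground = 862 − 707.1 = 155 m.

155 m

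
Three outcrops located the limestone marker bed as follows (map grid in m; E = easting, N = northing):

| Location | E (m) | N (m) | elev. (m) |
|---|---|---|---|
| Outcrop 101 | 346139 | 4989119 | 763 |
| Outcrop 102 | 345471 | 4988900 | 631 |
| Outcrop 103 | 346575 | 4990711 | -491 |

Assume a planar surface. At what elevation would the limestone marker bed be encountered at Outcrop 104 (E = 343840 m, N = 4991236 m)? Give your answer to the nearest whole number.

Let the plane be z = a·E + b·N + c.
Outcrop 102−Outcrop 101: −668a − 219b = −132;  Outcrop 103−Outcrop 101: 436a + 1592b = −1254.
Solving gives a = 0.50080994, b = −0.92484493.
Then c = 763 − a·346139 − b·4989119 = 4441574.58.
At (343840, 4991236): z = 172198.5 − 4616119.3 + 4441574.58 = -2346.3 m.

-2346 m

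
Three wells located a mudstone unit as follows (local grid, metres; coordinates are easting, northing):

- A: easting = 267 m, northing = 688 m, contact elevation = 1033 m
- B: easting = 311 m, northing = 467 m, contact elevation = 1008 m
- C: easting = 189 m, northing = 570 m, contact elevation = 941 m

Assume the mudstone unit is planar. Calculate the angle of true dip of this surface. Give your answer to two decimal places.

39.34°

Let the plane be z = a·easting + b·northing + c.
B−A: 44a − 221b = −25;  C−A: −78a − 118b = −92.
Solving gives a = 0.77494, b = 0.26741.
Gradient magnitude |∇z| = √(a² + b²) = √(0.60054 + 0.07151) = 0.81978.
True dip = arctan(0.81978) = 39.34°, dipping toward WSW (azimuth ≈ 251°).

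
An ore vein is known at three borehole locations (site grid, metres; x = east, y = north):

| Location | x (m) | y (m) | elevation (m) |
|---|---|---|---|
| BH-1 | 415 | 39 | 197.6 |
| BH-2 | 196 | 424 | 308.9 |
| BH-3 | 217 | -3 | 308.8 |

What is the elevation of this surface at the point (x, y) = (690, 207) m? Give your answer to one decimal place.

Two edge vectors: BH-1→BH-2 = (-219, 385, 111.3), BH-1→BH-3 = (-198, -42, 111.2).
Normal n = (BH-1→BH-2) × (BH-1→BH-3) = (47486.6, 2315.4, 85428).
So ∂z/∂x = −n_x/n_z = −0.55587 and ∂z/∂y = −n_y/n_z = −0.02710.
Intercept c from BH-1: 197.6 + 230.68 + 1.06 = 429.34.
At (690, 207): z = −383.5 − 5.6 + 429.34 = 40.2 m.

40.2 m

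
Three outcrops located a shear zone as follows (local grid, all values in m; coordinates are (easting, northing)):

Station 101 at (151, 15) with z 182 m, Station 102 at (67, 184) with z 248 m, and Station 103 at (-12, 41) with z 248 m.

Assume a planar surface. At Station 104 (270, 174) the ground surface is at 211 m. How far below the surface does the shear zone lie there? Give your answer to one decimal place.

40.6 m

Let the plane be z = a·E + b·N + c.
Station 102−Station 101: −84a + 169b = 66;  Station 103−Station 101: −163a + 26b = 66.
Solving gives a = −0.37212, b = 0.20558.
Then c = 182 − a·151 − b·15 = 235.11.
At (270, 174): z_contact = −100.47 + 35.77 + 235.11 = 170.40 m.
Depth below ground = 211 − 170.40 = 40.6 m.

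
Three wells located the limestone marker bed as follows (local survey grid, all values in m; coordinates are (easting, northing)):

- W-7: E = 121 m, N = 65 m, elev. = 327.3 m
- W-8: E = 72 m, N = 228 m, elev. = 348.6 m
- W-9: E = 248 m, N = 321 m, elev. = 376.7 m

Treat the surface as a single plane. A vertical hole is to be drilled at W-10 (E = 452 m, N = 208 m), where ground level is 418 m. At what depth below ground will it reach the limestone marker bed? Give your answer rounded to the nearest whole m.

Let the plane be z = a·E + b·N + c.
W-8−W-7: −49a + 163b = 21.3;  W-9−W-7: 127a + 256b = 49.4.
Solving gives a = 0.07819, b = 0.15418.
Then c = 327.3 − a·121 − b·65 = 307.82.
At (452, 208): z_contact = 35.3 + 32.1 + 307.82 = 375.2 m.
Depth below ground = 418 − 375.2 = 43 m.

43 m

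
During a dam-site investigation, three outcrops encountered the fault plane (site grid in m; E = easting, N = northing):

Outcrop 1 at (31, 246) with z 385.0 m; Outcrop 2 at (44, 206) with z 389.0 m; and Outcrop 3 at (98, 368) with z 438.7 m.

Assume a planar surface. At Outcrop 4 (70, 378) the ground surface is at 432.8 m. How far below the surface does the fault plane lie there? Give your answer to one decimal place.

Let the plane be z = a·E + b·N + c.
Outcrop 2−Outcrop 1: 13a − 40b = 4;  Outcrop 3−Outcrop 1: 67a + 122b = 53.7.
Solving gives a = 0.61791, b = 0.10082.
Then c = 385 − a·31 − b·246 = 341.04.
At (70, 378): z_contact = 43.25 + 38.11 + 341.04 = 422.41 m.
Depth below ground = 432.8 − 422.41 = 10.4 m.

10.4 m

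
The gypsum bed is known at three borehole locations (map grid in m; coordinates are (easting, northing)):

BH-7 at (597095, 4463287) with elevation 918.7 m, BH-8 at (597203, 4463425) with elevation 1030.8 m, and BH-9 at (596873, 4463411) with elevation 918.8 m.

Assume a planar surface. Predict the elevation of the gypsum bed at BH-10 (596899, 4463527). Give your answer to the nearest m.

993 m

Two edge vectors: BH-7→BH-8 = (108, 138, 112.1), BH-7→BH-9 = (-222, 124, 0.1).
Normal n = (BH-7→BH-8) × (BH-7→BH-9) = (-13886.6, -24897, 44028).
So ∂z/∂E = −n_x/n_z = 0.31540383 and ∂z/∂N = −n_y/n_z = 0.56548106.
Intercept c from BH-7: 918.7 − 188326.05 − 2523904.25 = −2711311.60.
At (596899, 4463527): z = 188264.2 + 2524040.0 − 2711311.60 = 992.6 m.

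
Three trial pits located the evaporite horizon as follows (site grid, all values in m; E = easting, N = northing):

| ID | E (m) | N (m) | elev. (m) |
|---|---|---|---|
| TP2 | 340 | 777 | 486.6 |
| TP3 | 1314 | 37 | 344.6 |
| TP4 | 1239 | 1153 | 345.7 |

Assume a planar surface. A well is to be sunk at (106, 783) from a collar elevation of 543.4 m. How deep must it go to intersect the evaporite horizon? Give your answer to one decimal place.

Let the plane be z = a·E + b·N + c.
TP3−TP2: 974a − 740b = −142;  TP4−TP2: 899a + 376b = −140.9.
Solving gives a = −0.152846, b = −0.009286.
Then c = 486.6 − a·340 − b·777 = 545.78.
At (106, 783): z_contact = −16.20 − 7.27 + 545.78 = 522.31 m.
Depth below ground = 543.4 − 522.31 = 21.1 m.

21.1 m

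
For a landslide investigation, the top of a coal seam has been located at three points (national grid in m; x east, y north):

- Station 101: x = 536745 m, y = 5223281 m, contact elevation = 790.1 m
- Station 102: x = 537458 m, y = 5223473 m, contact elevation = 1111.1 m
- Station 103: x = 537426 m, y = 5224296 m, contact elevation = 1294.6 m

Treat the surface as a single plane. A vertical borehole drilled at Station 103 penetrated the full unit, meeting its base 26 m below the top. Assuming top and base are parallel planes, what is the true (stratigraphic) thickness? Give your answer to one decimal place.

23.7 m

Two edge vectors: Station 101→Station 102 = (713, 192, 321), Station 101→Station 103 = (681, 1015, 504.5).
Normal n = (Station 101→Station 102) × (Station 101→Station 103) = (-228951, -141107.5, 592943).
So ∂z/∂x = −n_x/n_z = 0.38613 and ∂z/∂y = −n_y/n_z = 0.23798.
|∇z| = √(a²+b²) = 0.45357, so dip δ = arctan(0.45357) = 24.40°.
True thickness = vertical thickness × cos δ = 26 × cos 24.40° = 23.7 m.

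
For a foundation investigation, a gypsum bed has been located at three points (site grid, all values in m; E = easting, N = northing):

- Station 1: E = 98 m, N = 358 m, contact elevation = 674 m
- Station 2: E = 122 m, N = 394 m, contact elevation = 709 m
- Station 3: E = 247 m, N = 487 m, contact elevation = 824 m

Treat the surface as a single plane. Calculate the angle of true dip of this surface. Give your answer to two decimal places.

Two edge vectors: Station 1→Station 2 = (24, 36, 35), Station 1→Station 3 = (149, 129, 150).
Normal n = (Station 1→Station 2) × (Station 1→Station 3) = (885, 1615, -2268).
So ∂z/∂E = −n_x/n_z = 0.39021 and ∂z/∂N = −n_y/n_z = 0.71208.
Gradient magnitude |∇z| = √(a² + b²) = √(0.15227 + 0.50706) = 0.81199.
True dip = arctan(0.81199) = 39.08°, dipping toward SSW (azimuth ≈ 209°).

39.08°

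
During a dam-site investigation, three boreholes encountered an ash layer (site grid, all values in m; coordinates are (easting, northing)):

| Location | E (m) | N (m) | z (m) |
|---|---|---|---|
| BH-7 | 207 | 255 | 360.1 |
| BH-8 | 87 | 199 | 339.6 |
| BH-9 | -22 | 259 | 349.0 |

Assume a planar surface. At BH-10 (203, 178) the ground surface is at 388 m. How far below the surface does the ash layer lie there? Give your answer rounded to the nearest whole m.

Let the plane be z = a·E + b·N + c.
BH-8−BH-7: −120a − 56b = −20.5;  BH-9−BH-7: −229a + 4b = −11.1.
Solving gives a = 0.05289, b = 0.25274.
Then c = 360.1 − a·207 − b·255 = 284.70.
At (203, 178): z_contact = 10.7 + 45.0 + 284.70 = 340.4 m.
Depth below ground = 388 − 340.4 = 48 m.

48 m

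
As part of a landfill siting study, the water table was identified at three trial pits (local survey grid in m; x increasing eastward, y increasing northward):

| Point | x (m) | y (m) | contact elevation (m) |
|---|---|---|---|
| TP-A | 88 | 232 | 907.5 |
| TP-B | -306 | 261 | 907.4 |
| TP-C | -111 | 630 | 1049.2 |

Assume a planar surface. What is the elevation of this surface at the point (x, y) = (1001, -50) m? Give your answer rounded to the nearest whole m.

Let the plane be z = a·x + b·y + c.
TP-B−TP-A: −394a + 29b = −0.1;  TP-C−TP-A: −199a + 398b = 141.7.
Solving gives a = 0.02747, b = 0.36977.
Then c = 907.5 − a·88 − b·232 = 819.30.
At (1001, -50): z = 27.5 − 18.5 + 819.30 = 828.3 m.

828 m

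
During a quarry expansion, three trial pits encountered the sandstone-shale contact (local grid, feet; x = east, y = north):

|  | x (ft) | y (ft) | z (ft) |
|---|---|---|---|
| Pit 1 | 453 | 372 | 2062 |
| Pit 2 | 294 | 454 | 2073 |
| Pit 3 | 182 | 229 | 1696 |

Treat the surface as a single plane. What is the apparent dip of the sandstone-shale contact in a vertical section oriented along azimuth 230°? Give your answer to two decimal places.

53.66°

Let the plane be z = a·x + b·y + c.
Pit 2−Pit 1: −159a + 82b = 11;  Pit 3−Pit 1: −271a − 143b = −366.
Solving gives a = 0.63255, b = 1.36068.
Unit vector along 230° is (sin 230°, cos 230°) = (-0.7660, -0.6428).
Slope in that direction = a·(-0.7660) + b·(-0.6428) = −1.35920.
Apparent dip = arctan|1.35920| = 53.66° (true dip is 56.3°, so apparent ≤ true as expected).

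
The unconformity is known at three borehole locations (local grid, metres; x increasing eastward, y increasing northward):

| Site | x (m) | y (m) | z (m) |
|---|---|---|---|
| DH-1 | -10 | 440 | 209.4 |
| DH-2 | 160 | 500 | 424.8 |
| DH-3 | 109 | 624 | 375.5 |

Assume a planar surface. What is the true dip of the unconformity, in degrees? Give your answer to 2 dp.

Two edge vectors: DH-1→DH-2 = (170, 60, 215.4), DH-1→DH-3 = (119, 184, 166.1).
Normal n = (DH-1→DH-2) × (DH-1→DH-3) = (-29667.6, -2604.4, 24140).
So ∂z/∂x = −n_x/n_z = 1.22898 and ∂z/∂y = −n_y/n_z = 0.10789.
Gradient magnitude |∇z| = √(a² + b²) = √(1.51039 + 0.01164) = 1.23371.
True dip = arctan(1.23371) = 50.97°, dipping toward W (azimuth ≈ 265°).

50.97°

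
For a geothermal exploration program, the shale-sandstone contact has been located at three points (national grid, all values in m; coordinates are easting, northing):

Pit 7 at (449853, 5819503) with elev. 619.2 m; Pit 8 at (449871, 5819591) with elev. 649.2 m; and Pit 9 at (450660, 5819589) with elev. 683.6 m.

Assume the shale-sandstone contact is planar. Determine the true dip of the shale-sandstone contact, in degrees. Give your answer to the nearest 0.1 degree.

18.5°

Two edge vectors: Pit 7→Pit 8 = (18, 88, 30), Pit 7→Pit 9 = (807, 86, 64.4).
Normal n = (Pit 7→Pit 8) × (Pit 7→Pit 9) = (3087.2, 23050.8, -69468).
So ∂z/∂easting = −n_x/n_z = 0.04444 and ∂z/∂northing = −n_y/n_z = 0.33182.
Gradient magnitude |∇z| = √(a² + b²) = √(0.00197 + 0.11010) = 0.33478.
True dip = arctan(0.33478) = 18.5°, dipping toward S (azimuth ≈ 188°).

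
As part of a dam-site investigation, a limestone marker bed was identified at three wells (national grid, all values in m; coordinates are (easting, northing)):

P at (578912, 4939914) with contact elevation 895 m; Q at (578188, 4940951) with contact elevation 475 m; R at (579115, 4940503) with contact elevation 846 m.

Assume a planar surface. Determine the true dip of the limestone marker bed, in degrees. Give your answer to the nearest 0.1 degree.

19.9°

Two edge vectors: P→Q = (-724, 1037, -420), P→R = (203, 589, -49).
Normal n = (P→Q) × (P→R) = (196567, -120736, -636947).
So ∂z/∂E = −n_x/n_z = 0.30861 and ∂z/∂N = −n_y/n_z = −0.18955.
Gradient magnitude |∇z| = √(a² + b²) = √(0.09524 + 0.03593) = 0.36217.
True dip = arctan(0.36217) = 19.9°, dipping toward WNW (azimuth ≈ 302°).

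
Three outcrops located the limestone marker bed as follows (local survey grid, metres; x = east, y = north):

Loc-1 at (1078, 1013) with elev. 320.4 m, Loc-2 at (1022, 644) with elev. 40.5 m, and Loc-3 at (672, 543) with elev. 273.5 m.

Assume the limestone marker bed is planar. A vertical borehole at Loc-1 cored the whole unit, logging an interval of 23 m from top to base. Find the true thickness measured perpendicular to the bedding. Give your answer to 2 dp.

14.09 m

Two edge vectors: Loc-1→Loc-2 = (-56, -369, -279.9), Loc-1→Loc-3 = (-406, -470, -46.9).
Normal n = (Loc-1→Loc-2) × (Loc-1→Loc-3) = (-114246.9, 111013, -123494).
So ∂z/∂x = −n_x/n_z = −0.92512 and ∂z/∂y = −n_y/n_z = 0.89893.
|∇z| = √(a²+b²) = 1.28993, so dip δ = arctan(1.28993) = 52.22°.
True thickness = vertical thickness × cos δ = 23 × cos 52.22° = 14.09 m.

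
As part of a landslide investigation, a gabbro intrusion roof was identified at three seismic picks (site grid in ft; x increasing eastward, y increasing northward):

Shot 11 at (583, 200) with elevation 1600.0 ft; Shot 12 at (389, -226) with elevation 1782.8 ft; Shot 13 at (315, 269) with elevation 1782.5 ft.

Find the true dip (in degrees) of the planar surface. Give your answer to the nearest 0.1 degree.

35.6°

Two edge vectors: Shot 11→Shot 12 = (-194, -426, 182.8), Shot 11→Shot 13 = (-268, 69, 182.5).
Normal n = (Shot 11→Shot 12) × (Shot 11→Shot 13) = (-90358.2, -13585.4, -127554).
So ∂z/∂x = −n_x/n_z = −0.70839 and ∂z/∂y = −n_y/n_z = −0.10651.
Gradient magnitude |∇z| = √(a² + b²) = √(0.50182 + 0.01134) = 0.71635.
True dip = arctan(0.71635) = 35.6°, dipping toward E (azimuth ≈ 081°).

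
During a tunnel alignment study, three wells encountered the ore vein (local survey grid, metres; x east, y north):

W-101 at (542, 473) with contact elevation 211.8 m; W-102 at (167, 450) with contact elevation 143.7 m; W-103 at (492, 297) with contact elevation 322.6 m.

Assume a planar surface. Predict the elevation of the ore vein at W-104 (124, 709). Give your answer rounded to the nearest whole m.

-45 m

Two edge vectors: W-101→W-102 = (-375, -23, -68.1), W-101→W-103 = (-50, -176, 110.8).
Normal n = (W-101→W-102) × (W-101→W-103) = (-14534, 44955, 64850).
So ∂z/∂x = −n_x/n_z = 0.22412 and ∂z/∂y = −n_y/n_z = −0.69322.
Intercept c from W-101: 211.8 − 121.47 + 327.89 = 418.22.
At (124, 709): z = 27.8 − 491.5 + 418.22 = -45.5 m.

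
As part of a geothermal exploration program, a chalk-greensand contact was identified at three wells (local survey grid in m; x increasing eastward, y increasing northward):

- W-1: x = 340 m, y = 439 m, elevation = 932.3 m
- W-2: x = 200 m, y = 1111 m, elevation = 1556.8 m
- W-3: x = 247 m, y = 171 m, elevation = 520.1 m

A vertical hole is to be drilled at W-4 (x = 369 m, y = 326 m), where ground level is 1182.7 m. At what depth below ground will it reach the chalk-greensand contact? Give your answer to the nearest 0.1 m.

Two edge vectors: W-1→W-2 = (-140, 672, 624.5), W-1→W-3 = (-93, -268, -412.2).
Normal n = (W-1→W-2) × (W-1→W-3) = (-109632.4, -115786.5, 100016).
So ∂z/∂x = −n_x/n_z = 1.096149 and ∂z/∂y = −n_y/n_z = 1.157680.
Intercept c from W-1: 932.3 − 372.69 − 508.22 = 51.39.
At (369, 326): z_contact = 404.48 + 377.40 + 51.39 = 833.27 m.
Depth below ground = 1182.7 − 833.27 = 349.4 m.

349.4 m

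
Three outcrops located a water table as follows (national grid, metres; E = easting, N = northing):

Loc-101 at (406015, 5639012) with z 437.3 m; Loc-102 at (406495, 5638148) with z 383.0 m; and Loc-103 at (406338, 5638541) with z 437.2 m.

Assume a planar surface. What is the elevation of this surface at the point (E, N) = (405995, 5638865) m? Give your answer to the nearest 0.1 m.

379.2 m

Let the plane be z = a·E + b·N + c.
Loc-102−Loc-101: 480a − 864b = −54.3;  Loc-103−Loc-101: 323a − 471b = −0.1.
Solving gives a = 0.480995245, b = 0.330066803.
Then c = 437.3 − a·406015 − b·5639012 = −2056104.64.
At (405995, 5638865): z = 195281.7 + 1861202.1 − 2056104.64 = 379.2 m.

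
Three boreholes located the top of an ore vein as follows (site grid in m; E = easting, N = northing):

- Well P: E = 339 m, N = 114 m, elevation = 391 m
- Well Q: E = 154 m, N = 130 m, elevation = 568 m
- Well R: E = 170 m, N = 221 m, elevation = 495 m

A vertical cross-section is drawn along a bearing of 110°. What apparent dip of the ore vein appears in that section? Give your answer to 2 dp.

Two edge vectors: Well P→Well Q = (-185, 16, 177), Well P→Well R = (-169, 107, 104).
Normal n = (Well P→Well Q) × (Well P→Well R) = (-17275, -10673, -17091).
So ∂z/∂E = −n_x/n_z = −1.01077 and ∂z/∂N = −n_y/n_z = −0.62448.
Unit vector along 110° is (sin 110°, cos 110°) = (0.9397, -0.3420).
Slope in that direction = a·(0.9397) + b·(-0.3420) = −0.73622.
Apparent dip = arctan|0.73622| = 36.36° (true dip is 49.9°, so apparent ≤ true as expected).

36.36°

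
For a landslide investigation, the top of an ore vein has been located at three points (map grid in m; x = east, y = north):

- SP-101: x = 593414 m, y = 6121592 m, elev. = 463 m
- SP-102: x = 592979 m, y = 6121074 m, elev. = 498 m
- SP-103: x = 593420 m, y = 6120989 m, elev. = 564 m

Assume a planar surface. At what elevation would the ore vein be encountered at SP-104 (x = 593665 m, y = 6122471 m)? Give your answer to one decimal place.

346.3 m

Let the plane be z = a·x + b·y + c.
SP-102−SP-101: −435a − 518b = 35;  SP-103−SP-101: 6a − 603b = 101.
Solving gives a = 0.117601625, b = −0.166325689.
Then c = 463 − a·593414 − b·6121592 = 948854.55.
At (593665, 6122471): z = 69816.0 − 1018324.2 + 948854.55 = 346.3 m.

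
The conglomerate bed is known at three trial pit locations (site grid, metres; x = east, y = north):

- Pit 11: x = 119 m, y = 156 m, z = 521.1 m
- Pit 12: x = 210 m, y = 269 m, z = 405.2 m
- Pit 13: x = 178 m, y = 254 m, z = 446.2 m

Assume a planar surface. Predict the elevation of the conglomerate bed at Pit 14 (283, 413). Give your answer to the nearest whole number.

Two edge vectors: Pit 11→Pit 12 = (91, 113, -115.9), Pit 11→Pit 13 = (59, 98, -74.9).
Normal n = (Pit 11→Pit 12) × (Pit 11→Pit 13) = (2894.5, -22.2, 2251).
So ∂z/∂x = −n_x/n_z = −1.28587 and ∂z/∂y = −n_y/n_z = 0.00986.
Intercept c from Pit 11: 521.1 + 153.02 − 1.54 = 672.58.
At (283, 413): z = −363.9 + 4.1 + 672.58 = 312.8 m.

313 m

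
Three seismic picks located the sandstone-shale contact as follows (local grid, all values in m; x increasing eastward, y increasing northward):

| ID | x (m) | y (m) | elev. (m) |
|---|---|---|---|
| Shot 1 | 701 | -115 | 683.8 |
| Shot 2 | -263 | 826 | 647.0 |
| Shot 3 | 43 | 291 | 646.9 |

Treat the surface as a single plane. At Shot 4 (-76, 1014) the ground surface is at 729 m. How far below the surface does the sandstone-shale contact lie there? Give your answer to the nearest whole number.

56 m

Let the plane be z = a·x + b·y + c.
Shot 2−Shot 1: −964a + 941b = −36.8;  Shot 3−Shot 1: −658a + 406b = −36.9.
Solving gives a = 0.08684, b = 0.04986.
Then c = 683.8 − a·701 − b·-115 = 628.66.
At (-76, 1014): z_contact = −6.6 + 50.6 + 628.66 = 672.6 m.
Depth below ground = 729 − 672.6 = 56 m.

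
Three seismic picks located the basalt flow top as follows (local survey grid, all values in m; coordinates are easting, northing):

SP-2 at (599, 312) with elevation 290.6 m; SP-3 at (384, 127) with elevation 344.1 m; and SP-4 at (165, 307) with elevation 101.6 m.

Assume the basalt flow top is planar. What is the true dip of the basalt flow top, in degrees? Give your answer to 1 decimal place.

42.6°

Let the plane be z = a·easting + b·northing + c.
SP-3−SP-2: −215a − 185b = 53.5;  SP-4−SP-2: −434a − 5b = −189.
Solving gives a = 0.44477, b = −0.80608.
Gradient magnitude |∇z| = √(a² + b²) = √(0.19782 + 0.64977) = 0.92065.
True dip = arctan(0.92065) = 42.6°, dipping toward NNW (azimuth ≈ 331°).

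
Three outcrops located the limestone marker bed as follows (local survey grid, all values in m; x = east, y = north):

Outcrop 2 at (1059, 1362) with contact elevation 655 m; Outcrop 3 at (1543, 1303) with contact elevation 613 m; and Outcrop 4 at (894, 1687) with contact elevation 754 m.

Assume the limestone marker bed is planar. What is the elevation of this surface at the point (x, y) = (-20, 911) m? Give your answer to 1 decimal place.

586.8 m

Two edge vectors: Outcrop 2→Outcrop 3 = (484, -59, -42), Outcrop 2→Outcrop 4 = (-165, 325, 99).
Normal n = (Outcrop 2→Outcrop 3) × (Outcrop 2→Outcrop 4) = (7809, -40986, 147565).
So ∂z/∂x = −n_x/n_z = −0.052919 and ∂z/∂y = −n_y/n_z = 0.277749.
Intercept c from Outcrop 2: 655 + 56.04 − 378.29 = 332.75.
At (-20, 911): z = 1.1 + 253.0 + 332.75 = 586.8 m.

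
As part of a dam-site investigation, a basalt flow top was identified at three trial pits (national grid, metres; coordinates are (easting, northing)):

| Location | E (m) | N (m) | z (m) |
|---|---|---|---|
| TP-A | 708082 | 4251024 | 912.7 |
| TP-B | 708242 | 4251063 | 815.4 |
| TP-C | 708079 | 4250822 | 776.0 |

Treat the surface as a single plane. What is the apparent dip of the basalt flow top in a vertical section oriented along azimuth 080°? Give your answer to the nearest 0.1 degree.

Two edge vectors: TP-A→TP-B = (160, 39, -97.3), TP-A→TP-C = (-3, -202, -136.7).
Normal n = (TP-A→TP-B) × (TP-A→TP-C) = (-24985.9, 22163.9, -32203).
So ∂z/∂E = −n_x/n_z = −0.77589 and ∂z/∂N = −n_y/n_z = 0.68826.
Unit vector along 080° is (sin 80°, cos 80°) = (0.9848, 0.1736).
Slope in that direction = a·(0.9848) + b·(0.1736) = −0.64459.
Apparent dip = arctan|0.64459| = 32.8° (true dip is 46.0°, so apparent ≤ true as expected).

32.8°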